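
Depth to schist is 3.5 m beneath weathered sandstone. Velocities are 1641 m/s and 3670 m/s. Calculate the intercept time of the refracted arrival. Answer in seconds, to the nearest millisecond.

tᵢ = 2h·√(V₂²−V₁²)/(V₁V₂).
√(V₂²−V₁²) = √(3670²−1641²) = 3282.7 m/s.
tᵢ = 2·3.5·3282.7/(1641·3670) = 0.00382 s.

0.004 s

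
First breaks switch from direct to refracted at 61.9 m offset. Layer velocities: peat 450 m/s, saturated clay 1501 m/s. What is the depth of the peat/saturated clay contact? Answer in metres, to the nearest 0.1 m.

22.7 m

x_cross = 2h·√((V₂+V₁)/(V₂−V₁)) → h = x_cross / (2·√((V₂+V₁)/(V₂−V₁))).
√((V₂+V₁)/(V₂−V₁)) = √((1501+450)/(1501−450)) = 1.3625.
h = 61.9 / (2·1.3625) = 22.72 m.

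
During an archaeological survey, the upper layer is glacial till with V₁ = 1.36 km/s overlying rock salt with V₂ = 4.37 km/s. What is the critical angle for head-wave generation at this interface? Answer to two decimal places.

18.13°

Critical incidence: sin θ_c = V₁/V₂ = 1.36/4.37 = 0.3112.
θ_c = arcsin 0.3112 = 18.13°.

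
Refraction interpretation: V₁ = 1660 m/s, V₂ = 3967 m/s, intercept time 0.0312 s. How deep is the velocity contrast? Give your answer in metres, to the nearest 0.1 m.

θ_c = arcsin(1660/3967) = 24.74°; cos θ_c = 0.9082.
tᵢ = 2h cos θ_c/V₁ ⇒ h = tᵢ·V₁/(2 cos θ_c) = 0.0312·1660/(2·0.9082) = 28.51 m.

28.5 m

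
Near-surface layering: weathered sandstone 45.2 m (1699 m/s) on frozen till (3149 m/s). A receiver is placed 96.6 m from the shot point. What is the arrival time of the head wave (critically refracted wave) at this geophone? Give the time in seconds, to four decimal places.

θ_c = arcsin(V₁/V₂) = arcsin(1699/3149) = 32.65°, cos θ_c = 0.8420.
Intercept time tᵢ = 2h cos θ_c / V₁ = 2·45.2·0.8420/1699 = 0.04480 s.
t = x/V₂ + tᵢ = 96.6/3149 + 0.04480 = 0.07548 s.

0.0755 s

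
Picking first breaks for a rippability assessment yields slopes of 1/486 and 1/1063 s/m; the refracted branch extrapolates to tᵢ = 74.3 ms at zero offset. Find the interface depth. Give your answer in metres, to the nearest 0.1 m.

θ_c = arcsin(486/1063) = 27.21°; cos θ_c = 0.8894.
tᵢ = 2h cos θ_c/V₁ ⇒ h = tᵢ·V₁/(2 cos θ_c) = 0.0743·486/(2·0.8894) = 20.30 m.

20.3 m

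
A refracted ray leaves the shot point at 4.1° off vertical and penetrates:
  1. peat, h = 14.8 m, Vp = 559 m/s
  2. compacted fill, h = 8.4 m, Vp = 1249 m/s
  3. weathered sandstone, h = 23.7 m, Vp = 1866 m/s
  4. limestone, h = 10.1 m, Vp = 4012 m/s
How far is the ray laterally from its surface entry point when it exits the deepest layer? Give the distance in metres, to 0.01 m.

14.28 m

Ray parameter p = sin 4.1° / 559 m/s = 1.2790e-04 s/m.
Layer 1: θ = 4.10°; offset = 14.8·tan 4.10° = 1.0609 m.
Layer 2: sin θ = p·1249 = 0.1598 → θ = 9.19°; offset = 8.4·tan 9.19° = 1.3594 m.
Layer 3: sin θ = p·1866 = 0.2387 → θ = 13.81°; offset = 23.7·tan 13.81° = 5.8247 m.
Layer 4: sin θ = p·4012 = 0.5131 → θ = 30.87°; offset = 10.1·tan 30.87° = 6.0384 m.
Summing the layer offsets gives 14.2833 m.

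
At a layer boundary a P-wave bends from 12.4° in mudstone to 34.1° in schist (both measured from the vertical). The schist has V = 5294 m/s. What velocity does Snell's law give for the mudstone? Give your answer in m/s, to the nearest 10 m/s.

2030 m/s

sin 12.4° = 0.2147; sin 34.1° = 0.5606.
V₁ = V₂·(sin θ₁/sin θ₂) = 5294·(0.2147/0.5606) = 2027.70 m/s.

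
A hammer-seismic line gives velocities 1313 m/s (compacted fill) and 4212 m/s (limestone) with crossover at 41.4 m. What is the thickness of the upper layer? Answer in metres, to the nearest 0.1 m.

x_cross = 2h·√((V₂+V₁)/(V₂−V₁)) → h = x_cross / (2·√((V₂+V₁)/(V₂−V₁))).
√((V₂+V₁)/(V₂−V₁)) = √((4212+1313)/(4212−1313)) = 1.3805.
h = 41.4 / (2·1.3805) = 14.99 m.

15.0 m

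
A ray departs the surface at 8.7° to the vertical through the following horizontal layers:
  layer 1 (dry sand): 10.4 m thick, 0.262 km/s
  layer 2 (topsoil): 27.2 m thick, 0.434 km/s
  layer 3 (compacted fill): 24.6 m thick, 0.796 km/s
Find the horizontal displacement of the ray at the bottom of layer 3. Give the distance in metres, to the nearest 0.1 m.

21.4 m

Apply Snell's law at each interface; in layer i the horizontal offset is hᵢ·tan θᵢ.
Layer 1: θ = 8.70°; offset = 10.4·tan 8.70° = 1.591 m.
Layer 2: sin θ = 0.434·sin 8.7°/0.262 = 0.2506, θ = 14.51°; offset = 27.2·tan 14.51° = 7.040 m.
Layer 3: sin θ = 0.796·sin 8.7°/0.262 = 0.4596, θ = 27.36°; offset = 24.6·tan 27.36° = 12.729 m.
Σ offsets = 21.360 m.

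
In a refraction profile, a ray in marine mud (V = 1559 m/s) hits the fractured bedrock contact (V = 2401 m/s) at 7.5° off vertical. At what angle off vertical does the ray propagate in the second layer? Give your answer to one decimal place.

sin θ₁/V₁ = sin θ₂/V₂ ⇒ sin θ₂ = 2401·sin 7.5°/1559 = 2401·0.1305/1559 = 0.2010.
θ₂ = sin⁻¹(0.2010) = 11.60° (from vertical).

11.6°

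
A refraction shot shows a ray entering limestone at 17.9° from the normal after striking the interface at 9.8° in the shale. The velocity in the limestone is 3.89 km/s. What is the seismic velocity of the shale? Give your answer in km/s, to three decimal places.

2.154 km/s

sin 9.8° = 0.1702; sin 17.9° = 0.3074.
V₁ = V₂·(sin θ₁/sin θ₂) = 3.89·(0.1702/0.3074) = 2.154 km/s.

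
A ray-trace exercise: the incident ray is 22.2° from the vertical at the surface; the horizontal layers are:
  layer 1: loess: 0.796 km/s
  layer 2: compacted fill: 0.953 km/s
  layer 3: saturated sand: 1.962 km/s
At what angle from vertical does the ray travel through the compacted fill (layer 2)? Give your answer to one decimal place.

26.9°

Ray parameter p = sin 22.2° / 0.796 = 4.7467e-01 s/km.
sin θ_2 = p·V_2 = 4.7467e-01 × 0.953 = 0.4524.
θ_2 = arcsin 0.4524 = 26.90°.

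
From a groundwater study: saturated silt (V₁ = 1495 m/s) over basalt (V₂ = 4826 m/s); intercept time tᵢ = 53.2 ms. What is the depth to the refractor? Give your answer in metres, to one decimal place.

41.8 m

h = tᵢ·V₁·V₂ / (2·√(V₂²−V₁²)).
√(V₂²−V₁²) = √(4826² − 1495²) = 4588.6 m/s.
h = 0.0532 s × 1495 × 4826 / (2 × 4588.6) = 41.82 m.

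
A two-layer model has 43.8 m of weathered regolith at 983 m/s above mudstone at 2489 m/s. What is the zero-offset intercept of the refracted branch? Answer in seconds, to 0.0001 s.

tᵢ = 2h·√(V₂²−V₁²)/(V₁V₂).
√(V₂²−V₁²) = √(2489²−983²) = 2286.7 m/s.
tᵢ = 2·43.8·2286.7/(983·2489) = 0.08187 s.

0.0819 s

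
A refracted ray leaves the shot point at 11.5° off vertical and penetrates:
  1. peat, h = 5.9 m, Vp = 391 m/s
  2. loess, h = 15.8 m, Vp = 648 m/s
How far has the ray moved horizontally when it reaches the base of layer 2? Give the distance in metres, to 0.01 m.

Apply Snell's law at each interface; in layer i the horizontal offset is hᵢ·tan θᵢ.
Layer 1: θ = 11.50°; offset = 5.9·tan 11.50° = 1.2004 m.
Layer 2: sin θ = 648·sin 11.5°/391 = 0.3304, θ = 19.29°; offset = 15.8·tan 19.29° = 5.5311 m.
Total horizontal offset = 6.7315 m.

6.73 m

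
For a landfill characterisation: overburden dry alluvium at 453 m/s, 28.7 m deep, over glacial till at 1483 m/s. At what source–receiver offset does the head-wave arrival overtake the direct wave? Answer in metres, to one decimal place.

78.7 m

θ_c = arcsin(453/1483) = 17.79°, so cos θ_c = 0.9522 and tᵢ = 2h cos θ_c/V₁ = 0.1207 s.
At crossover x/V₁ = x/V₂ + tᵢ ⇒ x = tᵢ/(1/V₁ − 1/V₂) = 0.12065/(2.2075e-03 − 6.7431e-04) = 78.69 m.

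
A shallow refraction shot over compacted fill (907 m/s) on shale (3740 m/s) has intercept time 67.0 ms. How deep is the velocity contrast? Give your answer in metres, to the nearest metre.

31 m

h = tᵢ·V₁·V₂ / (2·√(V₂²−V₁²)).
√(V₂²−V₁²) = √(3740² − 907²) = 3628.4 m/s.
h = 0.067 s × 907 × 3740 / (2 × 3628.4) = 31.32 m.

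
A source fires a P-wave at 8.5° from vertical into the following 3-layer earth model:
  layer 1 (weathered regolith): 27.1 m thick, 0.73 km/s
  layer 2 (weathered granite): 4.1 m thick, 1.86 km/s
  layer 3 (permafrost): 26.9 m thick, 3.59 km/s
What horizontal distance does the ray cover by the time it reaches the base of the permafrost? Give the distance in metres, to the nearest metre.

34 m

p = sin θ₁/V₁ = sin 8.5°/0.73 = 2.0248e-01 s/km is conserved through the stack.
Layer 1: θ = 8.50°; offset = 27.1·tan 8.50° = 4.050 m.
Layer 2: sin θ = p·1.86 = 0.3766 → θ = 22.12°; offset = 4.1·tan 22.12° = 1.667 m.
Layer 3: sin θ = p·3.59 = 0.7269 → θ = 46.63°; offset = 26.9·tan 46.63° = 28.473 m.
Total horizontal offset = 34.190 m.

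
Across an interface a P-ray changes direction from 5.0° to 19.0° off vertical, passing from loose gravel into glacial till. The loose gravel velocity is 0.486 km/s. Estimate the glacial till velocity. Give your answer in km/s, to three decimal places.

1.815 km/s

Snell's law: sin 5.0°/V₁ = sin 19.0°/V₂.
V₂ = V₁·sin 19.0°/sin 5.0° = 0.486 × 3.7355 = 1.815 km/s.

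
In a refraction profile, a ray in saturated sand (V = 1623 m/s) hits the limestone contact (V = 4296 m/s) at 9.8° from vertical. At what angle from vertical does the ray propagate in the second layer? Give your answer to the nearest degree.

sin θ₁/V₁ = sin θ₂/V₂ ⇒ sin θ₂ = 4296·sin 9.8°/1623 = 4296·0.1702/1623 = 0.4505.
θ₂ = arcsin 0.4505 = 26.78° from the normal.

27°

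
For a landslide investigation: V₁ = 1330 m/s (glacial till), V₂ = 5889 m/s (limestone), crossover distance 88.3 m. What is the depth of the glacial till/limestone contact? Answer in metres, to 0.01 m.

35.09 m

h = (x_cross/2)·√((V₂−V₁)/(V₂+V₁)).
(V₂−V₁)/(V₂+V₁) = (5889−1330)/(5889+1330) = 0.6315; √ = 0.7947.
h = (88.3/2)·0.7947 = 35.09 m.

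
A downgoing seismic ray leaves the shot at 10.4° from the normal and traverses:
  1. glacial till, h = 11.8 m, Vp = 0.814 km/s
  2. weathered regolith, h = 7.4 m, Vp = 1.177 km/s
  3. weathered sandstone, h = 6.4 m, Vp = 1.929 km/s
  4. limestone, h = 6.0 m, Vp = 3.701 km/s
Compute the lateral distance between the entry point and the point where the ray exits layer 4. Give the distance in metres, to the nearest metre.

16 m

Ray parameter p = sin 10.4° / 0.814 km/s = 2.2177e-01 s/km.
Layer 1: θ = 10.40°; offset = 11.8·tan 10.40° = 2.166 m.
Layer 2: sin θ = p·1.177 = 0.2610 → θ = 15.13°; offset = 7.4·tan 15.13° = 2.001 m.
Layer 3: sin θ = p·1.929 = 0.4278 → θ = 25.33°; offset = 6.4·tan 25.33° = 3.029 m.
Layer 4: sin θ = p·3.701 = 0.8208 → θ = 55.16°; offset = 6.0·tan 55.16° = 8.620 m.
Total horizontal offset = 15.816 m.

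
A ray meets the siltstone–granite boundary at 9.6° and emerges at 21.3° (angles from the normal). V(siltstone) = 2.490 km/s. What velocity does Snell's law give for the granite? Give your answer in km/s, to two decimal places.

5.42 km/s

sin 9.6° = 0.1668; sin 21.3° = 0.3633.
V₂ = V₁·(sin θ₂/sin θ₁) = 2.490·(0.3633/0.1668) = 5.42 km/s.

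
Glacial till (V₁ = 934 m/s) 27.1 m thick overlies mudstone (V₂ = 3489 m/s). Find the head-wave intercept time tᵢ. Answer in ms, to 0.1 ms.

θ_c = arcsin(V₁/V₂) = arcsin(934/3489) = 15.53°; cos θ_c = 0.9635.
tᵢ = 2h·cos θ_c / V₁ = 2·27.1·0.9635 / 934 = 0.05591 s.

55.9 ms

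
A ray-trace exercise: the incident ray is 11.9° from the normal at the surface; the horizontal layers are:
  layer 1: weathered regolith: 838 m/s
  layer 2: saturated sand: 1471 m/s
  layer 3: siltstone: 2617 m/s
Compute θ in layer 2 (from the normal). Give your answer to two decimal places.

Ray parameter p = sin 11.9° / 838 = 2.4607e-04 s/m.
sin θ_2 = p·V_2 = 2.4607e-04 × 1471 = 0.3620.
θ_2 = 21.22° from the vertical.

21.22°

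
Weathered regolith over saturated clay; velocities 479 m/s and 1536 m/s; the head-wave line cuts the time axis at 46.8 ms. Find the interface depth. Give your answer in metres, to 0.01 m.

11.80 m

θ_c = arcsin(479/1536) = 18.17°; cos θ_c = 0.9501.
tᵢ = 2h cos θ_c/V₁ ⇒ h = tᵢ·V₁/(2 cos θ_c) = 0.0468·479/(2·0.9501) = 11.80 m.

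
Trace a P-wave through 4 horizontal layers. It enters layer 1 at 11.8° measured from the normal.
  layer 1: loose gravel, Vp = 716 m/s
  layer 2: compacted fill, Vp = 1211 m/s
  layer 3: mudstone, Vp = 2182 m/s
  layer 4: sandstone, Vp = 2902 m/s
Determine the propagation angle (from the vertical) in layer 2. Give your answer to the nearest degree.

20°

Snell's law across each interface conserves sin θ / V, so sin θ_2 = V_2·sin θ₁/V₁.
sin θ_2 = 1211 × sin 11.8° / 716 = 0.3459.
θ_2 = 20.24° from the vertical.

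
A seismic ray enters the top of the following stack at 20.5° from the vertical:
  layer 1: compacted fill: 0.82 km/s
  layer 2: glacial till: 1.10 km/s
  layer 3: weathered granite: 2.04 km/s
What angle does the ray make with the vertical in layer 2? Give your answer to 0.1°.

28.0°

Ray parameter p = sin 20.5° / 0.82 = 4.2708e-01 s/km.
sin θ_2 = p·V_2 = 4.2708e-01 × 1.10 = 0.4698.
θ_2 = arcsin 0.4698 = 28.02°.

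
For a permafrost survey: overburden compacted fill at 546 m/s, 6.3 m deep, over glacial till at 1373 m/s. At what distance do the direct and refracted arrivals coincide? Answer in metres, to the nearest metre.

19 m

x_cross = 2h·√((V₂+V₁)/(V₂−V₁)).
(V₂+V₁)/(V₂−V₁) = (1373+546)/(1373−546) = 2.3204; √ = 1.5233.
x_cross = 2·6.3·1.5233 = 19.19 m.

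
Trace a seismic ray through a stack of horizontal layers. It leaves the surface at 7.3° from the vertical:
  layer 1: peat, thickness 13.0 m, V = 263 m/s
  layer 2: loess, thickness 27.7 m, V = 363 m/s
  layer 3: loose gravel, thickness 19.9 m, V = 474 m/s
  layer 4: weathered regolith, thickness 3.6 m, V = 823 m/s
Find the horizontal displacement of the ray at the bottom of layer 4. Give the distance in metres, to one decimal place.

p = sin θ₁/V₁ = sin 7.3°/263 = 4.8314e-04 s/m is conserved through the stack.
Layer 1: θ = 7.30°; offset = 13.0·tan 7.30° = 1.665 m.
Layer 2: sin θ = p·363 = 0.1754 → θ = 10.10°; offset = 27.7·tan 10.10° = 4.934 m.
Layer 3: sin θ = p·474 = 0.2290 → θ = 13.24°; offset = 19.9·tan 13.24° = 4.682 m.
Layer 4: sin θ = p·823 = 0.3976 → θ = 23.43°; offset = 3.6·tan 23.43° = 1.560 m.
Total horizontal offset = 12.841 m.

12.8 m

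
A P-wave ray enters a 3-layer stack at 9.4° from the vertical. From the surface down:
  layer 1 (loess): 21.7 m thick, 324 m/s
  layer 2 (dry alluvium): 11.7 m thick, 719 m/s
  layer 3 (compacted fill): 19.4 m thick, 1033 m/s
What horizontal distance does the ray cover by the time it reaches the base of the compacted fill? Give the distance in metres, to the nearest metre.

20 m

Apply Snell's law at each interface; in layer i the horizontal offset is hᵢ·tan θᵢ.
Layer 1: θ = 9.40°; offset = 21.7·tan 9.40° = 3.592 m.
Layer 2: sin θ = 719·sin 9.4°/324 = 0.3624, θ = 21.25°; offset = 11.7·tan 21.25° = 4.550 m.
Layer 3: sin θ = 1033·sin 9.4°/324 = 0.5207, θ = 31.38°; offset = 19.4·tan 31.38° = 11.833 m.
Total horizontal offset = 19.975 m.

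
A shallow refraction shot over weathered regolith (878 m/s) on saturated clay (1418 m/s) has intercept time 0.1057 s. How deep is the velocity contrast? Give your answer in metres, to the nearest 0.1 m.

59.1 m

θ_c = arcsin(878/1418) = 38.26°; cos θ_c = 0.7852.
tᵢ = 2h cos θ_c/V₁ ⇒ h = tᵢ·V₁/(2 cos θ_c) = 0.1057·878/(2·0.7852) = 59.09 m.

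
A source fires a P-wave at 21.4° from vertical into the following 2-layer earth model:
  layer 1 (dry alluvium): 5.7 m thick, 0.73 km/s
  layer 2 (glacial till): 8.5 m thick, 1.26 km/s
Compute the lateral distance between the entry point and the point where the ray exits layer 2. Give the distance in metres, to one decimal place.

9.1 m

Apply Snell's law at each interface; in layer i the horizontal offset is hᵢ·tan θᵢ.
Layer 1: θ = 21.40°; offset = 5.7·tan 21.40° = 2.234 m.
Layer 2: sin θ = 1.26·sin 21.4°/0.73 = 0.6298, θ = 39.03°; offset = 8.5·tan 39.03° = 6.892 m.
Σ offsets = 9.125 m.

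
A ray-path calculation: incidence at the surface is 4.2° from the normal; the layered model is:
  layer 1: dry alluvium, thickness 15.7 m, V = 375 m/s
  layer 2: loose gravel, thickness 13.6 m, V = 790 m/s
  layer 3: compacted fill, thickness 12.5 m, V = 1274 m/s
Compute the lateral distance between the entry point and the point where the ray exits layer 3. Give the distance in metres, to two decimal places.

Ray parameter p = sin 4.2° / 375 m/s = 1.9530e-04 s/m.
Layer 1: θ = 4.20°; offset = 15.7·tan 4.20° = 1.1529 m.
Layer 2: sin θ = p·790 = 0.1543 → θ = 8.88°; offset = 13.6·tan 8.88° = 2.1238 m.
Layer 3: sin θ = p·1274 = 0.2488 → θ = 14.41°; offset = 12.5·tan 14.41° = 3.2112 m.
Total horizontal offset = 6.4879 m.

6.49 m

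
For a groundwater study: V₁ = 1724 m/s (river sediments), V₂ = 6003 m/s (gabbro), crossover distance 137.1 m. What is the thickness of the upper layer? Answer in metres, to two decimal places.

x_cross = 2h·√((V₂+V₁)/(V₂−V₁)) → h = x_cross / (2·√((V₂+V₁)/(V₂−V₁))).
√((V₂+V₁)/(V₂−V₁)) = √((6003+1724)/(6003−1724)) = 1.3438.
h = 137.1 / (2·1.3438) = 51.01 m.

51.01 m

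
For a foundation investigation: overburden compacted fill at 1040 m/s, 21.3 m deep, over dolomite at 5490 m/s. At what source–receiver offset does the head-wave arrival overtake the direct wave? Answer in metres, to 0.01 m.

x_cross = 2h·√((V₂+V₁)/(V₂−V₁)).
(V₂+V₁)/(V₂−V₁) = (5490+1040)/(5490−1040) = 1.4674; √ = 1.2114.
x_cross = 2·21.3·1.2114 = 51.60 m.

51.60 m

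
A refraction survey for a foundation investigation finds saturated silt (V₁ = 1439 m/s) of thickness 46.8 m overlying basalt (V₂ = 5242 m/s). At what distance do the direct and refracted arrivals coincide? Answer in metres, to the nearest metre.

x_cross = 2h·√((V₂+V₁)/(V₂−V₁)).
(V₂+V₁)/(V₂−V₁) = (5242+1439)/(5242−1439) = 1.7568; √ = 1.3254.
x_cross = 2·46.8·1.3254 = 124.06 m.

124 m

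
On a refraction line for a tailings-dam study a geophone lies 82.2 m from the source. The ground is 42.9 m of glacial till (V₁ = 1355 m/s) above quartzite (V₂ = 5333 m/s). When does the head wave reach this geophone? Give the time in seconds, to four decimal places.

θ_c = arcsin(V₁/V₂) = arcsin(1355/5333) = 14.72°, cos θ_c = 0.9672.
Intercept time tᵢ = 2h cos θ_c / V₁ = 2·42.9·0.9672/1355 = 0.06124 s.
t = x/V₂ + tᵢ = 82.2/5333 + 0.06124 = 0.07666 s.

0.0767 s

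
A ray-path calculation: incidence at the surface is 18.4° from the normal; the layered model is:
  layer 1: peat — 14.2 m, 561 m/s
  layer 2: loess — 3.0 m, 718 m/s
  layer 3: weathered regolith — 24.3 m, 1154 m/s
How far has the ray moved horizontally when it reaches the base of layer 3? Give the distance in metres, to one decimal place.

Apply Snell's law at each interface; in layer i the horizontal offset is hᵢ·tan θᵢ.
Layer 1: θ = 18.40°; offset = 14.2·tan 18.40° = 4.724 m.
Layer 2: sin θ = 718·sin 18.4°/561 = 0.4040, θ = 23.83°; offset = 3.0·tan 23.83° = 1.325 m.
Layer 3: sin θ = 1154·sin 18.4°/561 = 0.6493, θ = 40.49°; offset = 24.3·tan 40.49° = 20.746 m.
Σ offsets = 26.795 m.

26.8 m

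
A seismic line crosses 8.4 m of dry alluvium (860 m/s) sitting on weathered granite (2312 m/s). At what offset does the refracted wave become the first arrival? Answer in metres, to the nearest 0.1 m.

x_cross = 2h·√((V₂+V₁)/(V₂−V₁)).
(V₂+V₁)/(V₂−V₁) = (2312+860)/(2312−860) = 2.1846; √ = 1.4780.
x_cross = 2·8.4·1.4780 = 24.83 m.

24.8 m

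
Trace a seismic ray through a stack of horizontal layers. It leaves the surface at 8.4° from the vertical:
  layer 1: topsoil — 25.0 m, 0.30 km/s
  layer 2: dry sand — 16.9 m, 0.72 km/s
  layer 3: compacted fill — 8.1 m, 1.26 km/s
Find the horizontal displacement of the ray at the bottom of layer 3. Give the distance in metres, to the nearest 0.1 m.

Apply Snell's law at each interface; in layer i the horizontal offset is hᵢ·tan θᵢ.
Layer 1: θ = 8.40°; offset = 25.0·tan 8.40° = 3.692 m.
Layer 2: sin θ = 0.72·sin 8.4°/0.30 = 0.3506, θ = 20.52°; offset = 16.9·tan 20.52° = 6.327 m.
Layer 3: sin θ = 1.26·sin 8.4°/0.30 = 0.6135, θ = 37.85°; offset = 8.1·tan 37.85° = 6.294 m.
Σ offsets = 16.312 m.

16.3 m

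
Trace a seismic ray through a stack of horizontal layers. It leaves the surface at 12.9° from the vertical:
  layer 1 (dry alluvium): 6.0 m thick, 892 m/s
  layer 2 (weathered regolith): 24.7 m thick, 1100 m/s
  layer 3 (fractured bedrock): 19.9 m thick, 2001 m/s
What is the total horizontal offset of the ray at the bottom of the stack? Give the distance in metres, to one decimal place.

20.0 m

p = sin θ₁/V₁ = sin 12.9°/892 = 2.5028e-04 s/m is conserved through the stack.
Layer 1: θ = 12.90°; offset = 6.0·tan 12.90° = 1.374 m.
Layer 2: sin θ = p·1100 = 0.2753 → θ = 15.98°; offset = 24.7·tan 15.98° = 7.073 m.
Layer 3: sin θ = p·2001 = 0.5008 → θ = 30.05°; offset = 19.9·tan 30.05° = 11.514 m.
Summing the layer offsets gives 19.962 m.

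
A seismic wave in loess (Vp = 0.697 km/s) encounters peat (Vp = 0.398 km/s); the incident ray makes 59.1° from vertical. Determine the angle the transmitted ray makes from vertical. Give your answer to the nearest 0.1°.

Snell's law: sin θ₂ = (V₂/V₁)·sin θ₁ = (0.398/0.697)·sin 59.1° = 0.4900.
θ₂ = sin⁻¹(0.4900) = 29.34° (from vertical).

29.3°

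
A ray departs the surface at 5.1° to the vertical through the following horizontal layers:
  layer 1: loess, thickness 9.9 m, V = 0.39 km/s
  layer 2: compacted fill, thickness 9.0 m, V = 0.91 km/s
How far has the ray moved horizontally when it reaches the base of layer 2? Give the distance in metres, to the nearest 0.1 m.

2.8 m

Ray parameter p = sin 5.1° / 0.39 km/s = 2.2793e-01 s/km.
Layer 1: θ = 5.10°; offset = 9.9·tan 5.10° = 0.884 m.
Layer 2: sin θ = p·0.91 = 0.2074 → θ = 11.97°; offset = 9.0·tan 11.97° = 1.908 m.
Σ offsets = 2.792 m.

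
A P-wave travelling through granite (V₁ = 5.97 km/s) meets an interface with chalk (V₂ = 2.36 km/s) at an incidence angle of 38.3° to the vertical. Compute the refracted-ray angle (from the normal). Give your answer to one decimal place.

14.2°

sin θ₁/V₁ = sin θ₂/V₂ ⇒ sin θ₂ = 2.36·sin 38.3°/5.97 = 2.36·0.6198/5.97 = 0.2450.
θ₂ = arcsin 0.2450 = 14.18° from the normal.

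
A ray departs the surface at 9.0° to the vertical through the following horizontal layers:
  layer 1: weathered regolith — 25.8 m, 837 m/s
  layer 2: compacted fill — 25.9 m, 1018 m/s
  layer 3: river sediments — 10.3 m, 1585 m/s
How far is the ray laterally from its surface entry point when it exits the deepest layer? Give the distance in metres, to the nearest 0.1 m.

12.3 m

Apply Snell's law at each interface; in layer i the horizontal offset is hᵢ·tan θᵢ.
Layer 1: θ = 9.00°; offset = 25.8·tan 9.00° = 4.086 m.
Layer 2: sin θ = 1018·sin 9.0°/837 = 0.1903, θ = 10.97°; offset = 25.9·tan 10.97° = 5.020 m.
Layer 3: sin θ = 1585·sin 9.0°/837 = 0.2962, θ = 17.23°; offset = 10.3·tan 17.23° = 3.195 m.
Total horizontal offset = 12.300 m.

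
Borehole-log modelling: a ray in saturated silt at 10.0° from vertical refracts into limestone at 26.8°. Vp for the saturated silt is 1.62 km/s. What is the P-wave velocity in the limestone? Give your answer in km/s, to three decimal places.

sin 10.0° = 0.1736; sin 26.8° = 0.4509.
V₂ = V₁·(sin θ₂/sin θ₁) = 1.62·(0.4509/0.1736) = 4.206 km/s.

4.206 km/s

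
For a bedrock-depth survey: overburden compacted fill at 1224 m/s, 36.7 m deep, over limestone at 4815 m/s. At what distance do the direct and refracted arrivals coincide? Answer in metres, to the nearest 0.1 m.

x_cross = 2h·√((V₂+V₁)/(V₂−V₁)).
(V₂+V₁)/(V₂−V₁) = (4815+1224)/(4815−1224) = 1.6817; √ = 1.2968.
x_cross = 2·36.7·1.2968 = 95.19 m.

95.2 m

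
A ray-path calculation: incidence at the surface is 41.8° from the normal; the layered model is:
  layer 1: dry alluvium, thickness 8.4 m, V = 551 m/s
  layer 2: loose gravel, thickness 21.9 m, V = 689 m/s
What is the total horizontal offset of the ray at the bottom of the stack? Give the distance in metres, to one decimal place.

p = sin θ₁/V₁ = sin 41.8°/551 = 1.2097e-03 s/m is conserved through the stack.
Layer 1: θ = 41.80°; offset = 8.4·tan 41.80° = 7.510 m.
Layer 2: sin θ = p·689 = 0.8335 → θ = 56.46°; offset = 21.9·tan 56.46° = 33.033 m.
Total horizontal offset = 40.543 m.

40.5 m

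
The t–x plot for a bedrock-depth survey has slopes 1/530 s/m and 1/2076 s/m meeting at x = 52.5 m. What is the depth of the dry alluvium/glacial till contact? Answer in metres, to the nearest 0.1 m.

x_cross = 2h·√((V₂+V₁)/(V₂−V₁)) → h = x_cross / (2·√((V₂+V₁)/(V₂−V₁))).
√((V₂+V₁)/(V₂−V₁)) = √((2076+530)/(2076−530)) = 1.2983.
h = 52.5 / (2·1.2983) = 20.22 m.

20.2 m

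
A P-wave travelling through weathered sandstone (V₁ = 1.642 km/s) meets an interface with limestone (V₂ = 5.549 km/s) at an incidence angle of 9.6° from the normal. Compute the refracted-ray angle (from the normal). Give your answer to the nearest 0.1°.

34.3°

Snell's law: sin θ₂ = (V₂/V₁)·sin θ₁ = (5.549/1.642)·sin 9.6° = 0.5636.
θ₂ = arcsin 0.5636 = 34.30° from the normal.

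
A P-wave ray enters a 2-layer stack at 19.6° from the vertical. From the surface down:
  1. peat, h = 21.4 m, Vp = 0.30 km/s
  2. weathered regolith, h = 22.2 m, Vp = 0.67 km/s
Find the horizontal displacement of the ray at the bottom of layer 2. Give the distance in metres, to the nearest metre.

33 m

p = sin θ₁/V₁ = sin 19.6°/0.30 = 1.1182e+00 s/km is conserved through the stack.
Layer 1: θ = 19.60°; offset = 21.4·tan 19.60° = 7.620 m.
Layer 2: sin θ = p·0.67 = 0.7492 → θ = 48.52°; offset = 22.2·tan 48.52° = 25.109 m.
Σ offsets = 32.729 m.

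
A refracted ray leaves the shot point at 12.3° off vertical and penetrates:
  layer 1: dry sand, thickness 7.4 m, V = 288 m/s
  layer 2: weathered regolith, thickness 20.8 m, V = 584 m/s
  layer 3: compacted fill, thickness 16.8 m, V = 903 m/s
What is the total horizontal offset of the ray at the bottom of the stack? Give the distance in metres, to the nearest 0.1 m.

26.7 m

Ray parameter p = sin 12.3° / 288 m/s = 7.3969e-04 s/m.
Layer 1: θ = 12.30°; offset = 7.4·tan 12.30° = 1.613 m.
Layer 2: sin θ = p·584 = 0.4320 → θ = 25.59°; offset = 20.8·tan 25.59° = 9.963 m.
Layer 3: sin θ = p·903 = 0.6679 → θ = 41.91°; offset = 16.8·tan 41.91° = 15.078 m.
Summing the layer offsets gives 26.654 m.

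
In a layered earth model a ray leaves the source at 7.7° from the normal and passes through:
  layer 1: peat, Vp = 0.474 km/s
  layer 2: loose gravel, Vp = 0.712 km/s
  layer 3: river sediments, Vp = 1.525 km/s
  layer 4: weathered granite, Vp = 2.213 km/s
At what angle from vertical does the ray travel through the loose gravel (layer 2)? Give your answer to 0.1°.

Snell's law across each interface conserves sin θ / V, so sin θ_2 = V_2·sin θ₁/V₁.
sin θ_2 = 0.712 × sin 7.7° / 0.474 = 0.2013.
θ_2 = 11.61° from the vertical.

11.6°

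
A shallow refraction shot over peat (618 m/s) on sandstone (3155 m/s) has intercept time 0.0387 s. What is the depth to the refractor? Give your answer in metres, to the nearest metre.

θ_c = arcsin(618/3155) = 11.30°; cos θ_c = 0.9806.
tᵢ = 2h cos θ_c/V₁ ⇒ h = tᵢ·V₁/(2 cos θ_c) = 0.0387·618/(2·0.9806) = 12.19 m.

12 m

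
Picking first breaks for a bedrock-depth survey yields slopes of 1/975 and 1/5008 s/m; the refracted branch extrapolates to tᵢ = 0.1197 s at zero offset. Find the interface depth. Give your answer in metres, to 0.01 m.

θ_c = arcsin(975/5008) = 11.23°; cos θ_c = 0.9809.
tᵢ = 2h cos θ_c/V₁ ⇒ h = tᵢ·V₁/(2 cos θ_c) = 0.1197·975/(2·0.9809) = 59.49 m.

59.49 m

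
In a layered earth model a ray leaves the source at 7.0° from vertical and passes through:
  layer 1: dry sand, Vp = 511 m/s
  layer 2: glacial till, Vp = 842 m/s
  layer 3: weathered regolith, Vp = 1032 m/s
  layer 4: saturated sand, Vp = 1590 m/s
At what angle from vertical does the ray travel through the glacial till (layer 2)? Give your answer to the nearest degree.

12°

Snell's law across each interface conserves sin θ / V, so sin θ_2 = V_2·sin θ₁/V₁.
sin θ_2 = 842 × sin 7.0° / 511 = 0.2008.
θ_2 = 11.58° from the vertical.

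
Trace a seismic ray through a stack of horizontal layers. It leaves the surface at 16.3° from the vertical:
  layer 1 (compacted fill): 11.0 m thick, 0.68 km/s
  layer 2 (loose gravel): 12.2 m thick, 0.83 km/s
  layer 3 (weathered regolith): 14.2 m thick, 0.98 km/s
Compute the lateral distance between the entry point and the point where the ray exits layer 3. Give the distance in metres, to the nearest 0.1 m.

Apply Snell's law at each interface; in layer i the horizontal offset is hᵢ·tan θᵢ.
Layer 1: θ = 16.30°; offset = 11.0·tan 16.30° = 3.217 m.
Layer 2: sin θ = 0.83·sin 16.3°/0.68 = 0.3426, θ = 20.03°; offset = 12.2·tan 20.03° = 4.449 m.
Layer 3: sin θ = 0.98·sin 16.3°/0.68 = 0.4045, θ = 23.86°; offset = 14.2·tan 23.86° = 6.280 m.
Summing the layer offsets gives 13.946 m.

13.9 m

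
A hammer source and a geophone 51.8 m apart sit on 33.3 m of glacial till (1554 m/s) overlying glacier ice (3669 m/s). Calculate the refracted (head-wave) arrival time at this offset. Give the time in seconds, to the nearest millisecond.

θ_c = arcsin(V₁/V₂) = arcsin(1554/3669) = 25.06°, cos θ_c = 0.9059.
Intercept time tᵢ = 2h cos θ_c / V₁ = 2·33.3·0.9059/1554 = 0.03882 s.
t = x/V₂ + tᵢ = 51.8/3669 + 0.03882 = 0.05294 s.

0.053 s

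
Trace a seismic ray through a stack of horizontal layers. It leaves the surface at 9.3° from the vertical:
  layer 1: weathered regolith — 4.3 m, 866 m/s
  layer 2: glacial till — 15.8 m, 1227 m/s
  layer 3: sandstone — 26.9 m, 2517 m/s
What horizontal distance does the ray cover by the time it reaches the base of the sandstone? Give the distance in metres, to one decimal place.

18.7 m

Apply Snell's law at each interface; in layer i the horizontal offset is hᵢ·tan θᵢ.
Layer 1: θ = 9.30°; offset = 4.3·tan 9.30° = 0.704 m.
Layer 2: sin θ = 1227·sin 9.3°/866 = 0.2290, θ = 13.24°; offset = 15.8·tan 13.24° = 3.716 m.
Layer 3: sin θ = 2517·sin 9.3°/866 = 0.4697, θ = 28.01°; offset = 26.9·tan 28.01° = 14.312 m.
Total horizontal offset = 18.732 m.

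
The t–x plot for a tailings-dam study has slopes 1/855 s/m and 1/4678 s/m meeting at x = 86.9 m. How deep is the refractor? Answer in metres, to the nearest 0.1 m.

36.1 m

x_cross = 2h·√((V₂+V₁)/(V₂−V₁)) → h = x_cross / (2·√((V₂+V₁)/(V₂−V₁))).
√((V₂+V₁)/(V₂−V₁)) = √((4678+855)/(4678−855)) = 1.2030.
h = 86.9 / (2·1.2030) = 36.12 m.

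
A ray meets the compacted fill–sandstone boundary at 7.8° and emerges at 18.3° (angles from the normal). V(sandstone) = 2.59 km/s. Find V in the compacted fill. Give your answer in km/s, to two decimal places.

Snell's law: sin 7.8°/V₁ = sin 18.3°/V₂.
V₁ = V₂·sin 7.8°/sin 18.3° = 2.59 × 0.4322 = 1.12 km/s.

1.12 km/s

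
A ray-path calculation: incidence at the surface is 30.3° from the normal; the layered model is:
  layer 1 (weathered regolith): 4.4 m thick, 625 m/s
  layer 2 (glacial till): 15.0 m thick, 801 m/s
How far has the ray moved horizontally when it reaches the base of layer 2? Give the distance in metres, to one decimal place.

15.3 m

p = sin θ₁/V₁ = sin 30.3°/625 = 8.0724e-04 s/m is conserved through the stack.
Layer 1: θ = 30.30°; offset = 4.4·tan 30.30° = 2.571 m.
Layer 2: sin θ = p·801 = 0.6466 → θ = 40.29°; offset = 15.0·tan 40.29° = 12.715 m.
Summing the layer offsets gives 15.286 m.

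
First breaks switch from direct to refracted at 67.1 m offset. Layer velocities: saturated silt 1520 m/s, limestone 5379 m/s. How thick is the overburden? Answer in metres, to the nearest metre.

25 m

h = (x_cross/2)·√((V₂−V₁)/(V₂+V₁)).
(V₂−V₁)/(V₂+V₁) = (5379−1520)/(5379+1520) = 0.5594; √ = 0.7479.
h = (67.1/2)·0.7479 = 25.09 m.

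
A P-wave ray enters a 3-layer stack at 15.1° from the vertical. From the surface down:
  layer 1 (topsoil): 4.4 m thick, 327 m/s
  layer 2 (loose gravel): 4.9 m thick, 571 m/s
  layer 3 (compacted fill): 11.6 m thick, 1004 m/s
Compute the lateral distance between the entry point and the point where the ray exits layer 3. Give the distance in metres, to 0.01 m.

p = sin θ₁/V₁ = sin 15.1°/327 = 7.9665e-04 s/m is conserved through the stack.
Layer 1: θ = 15.10°; offset = 4.4·tan 15.10° = 1.1872 m.
Layer 2: sin θ = p·571 = 0.4549 → θ = 27.06°; offset = 4.9·tan 27.06° = 2.5029 m.
Layer 3: sin θ = p·1004 = 0.7998 → θ = 53.11°; offset = 11.6·tan 53.11° = 15.4579 m.
Summing the layer offsets gives 19.1480 m.

19.15 m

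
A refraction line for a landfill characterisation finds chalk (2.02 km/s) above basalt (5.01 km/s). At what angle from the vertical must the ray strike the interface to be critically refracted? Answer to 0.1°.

23.8°

Critical incidence: sin θ_c = V₁/V₂ = 2.02/5.01 = 0.4032.
θ_c = arcsin 0.4032 = 23.78°.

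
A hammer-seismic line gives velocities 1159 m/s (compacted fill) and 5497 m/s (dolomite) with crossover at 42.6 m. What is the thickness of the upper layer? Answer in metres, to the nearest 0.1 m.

17.2 m

h = (x_cross/2)·√((V₂−V₁)/(V₂+V₁)).
(V₂−V₁)/(V₂+V₁) = (5497−1159)/(5497+1159) = 0.6517; √ = 0.8073.
h = (42.6/2)·0.8073 = 17.20 m.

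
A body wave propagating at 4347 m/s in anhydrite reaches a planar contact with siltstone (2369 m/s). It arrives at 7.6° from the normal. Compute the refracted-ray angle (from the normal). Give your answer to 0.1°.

sin θ₁/V₁ = sin θ₂/V₂ ⇒ sin θ₂ = 2369·sin 7.6°/4347 = 2369·0.1323/4347 = 0.0721.
θ₂ = sin⁻¹(0.0721) = 4.13° (from vertical).

4.1°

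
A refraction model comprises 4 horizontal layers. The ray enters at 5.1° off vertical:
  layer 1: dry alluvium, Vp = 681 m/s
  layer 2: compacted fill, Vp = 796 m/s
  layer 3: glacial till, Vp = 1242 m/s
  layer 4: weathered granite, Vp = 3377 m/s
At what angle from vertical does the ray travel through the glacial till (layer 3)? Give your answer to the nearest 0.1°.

Ray parameter p = sin 5.1° / 681 = 1.3053e-04 s/m.
sin θ_3 = p·V_3 = 1.3053e-04 × 1242 = 0.1621.
θ_3 = arcsin 0.1621 = 9.33°.

9.3°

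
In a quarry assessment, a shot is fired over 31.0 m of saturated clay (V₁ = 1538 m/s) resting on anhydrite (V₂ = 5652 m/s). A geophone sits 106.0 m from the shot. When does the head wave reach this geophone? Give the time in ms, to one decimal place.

57.5 ms

θ_c = arcsin(V₁/V₂) = arcsin(1538/5652) = 15.79°, cos θ_c = 0.9623.
Intercept time tᵢ = 2h cos θ_c / V₁ = 2·31.0·0.9623/1538 = 0.03879 s.
t = x/V₂ + tᵢ = 106.0/5652 + 0.03879 = 0.05755 s.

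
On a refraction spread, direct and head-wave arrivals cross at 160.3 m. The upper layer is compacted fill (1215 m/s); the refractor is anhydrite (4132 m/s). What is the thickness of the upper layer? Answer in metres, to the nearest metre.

x_cross = 2h·√((V₂+V₁)/(V₂−V₁)) → h = x_cross / (2·√((V₂+V₁)/(V₂−V₁))).
√((V₂+V₁)/(V₂−V₁)) = √((4132+1215)/(4132−1215)) = 1.3539.
h = 160.3 / (2·1.3539) = 59.20 m.

59 m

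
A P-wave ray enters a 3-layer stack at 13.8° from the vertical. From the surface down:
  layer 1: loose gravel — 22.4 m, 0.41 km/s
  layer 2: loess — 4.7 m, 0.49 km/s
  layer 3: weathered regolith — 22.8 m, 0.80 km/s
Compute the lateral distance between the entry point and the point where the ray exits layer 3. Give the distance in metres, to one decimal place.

Apply Snell's law at each interface; in layer i the horizontal offset is hᵢ·tan θᵢ.
Layer 1: θ = 13.80°; offset = 22.4·tan 13.80° = 5.502 m.
Layer 2: sin θ = 0.49·sin 13.8°/0.41 = 0.2851, θ = 16.56°; offset = 4.7·tan 16.56° = 1.398 m.
Layer 3: sin θ = 0.80·sin 13.8°/0.41 = 0.4654, θ = 27.74°; offset = 22.8·tan 27.74° = 11.990 m.
Total horizontal offset = 18.889 m.

18.9 m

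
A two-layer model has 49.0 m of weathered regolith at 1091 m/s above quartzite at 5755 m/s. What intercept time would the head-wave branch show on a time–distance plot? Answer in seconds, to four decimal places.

θ_c = arcsin(V₁/V₂) = arcsin(1091/5755) = 10.93°; cos θ_c = 0.9819.
tᵢ = 2h·cos θ_c / V₁ = 2·49.0·0.9819 / 1091 = 0.08820 s.

0.0882 s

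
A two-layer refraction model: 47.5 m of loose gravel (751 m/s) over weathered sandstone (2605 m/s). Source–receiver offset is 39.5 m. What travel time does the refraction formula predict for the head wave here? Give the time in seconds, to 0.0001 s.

0.1363 s

t = x/V₂ + 2h·√(V₂²−V₁²)/(V₁V₂).
√(V₂²−V₁²) = √(2605²−751²) = 2494.4 m/s; delay term = 2·47.5·2494.4/(751·2605) = 0.12113 s.
t = 39.5/2605 + 0.12113 = 0.13629 s.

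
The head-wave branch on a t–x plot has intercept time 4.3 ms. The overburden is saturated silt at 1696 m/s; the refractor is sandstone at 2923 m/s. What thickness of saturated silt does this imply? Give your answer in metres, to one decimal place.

4.5 m

θ_c = arcsin(1696/2923) = 35.47°; cos θ_c = 0.8145.
tᵢ = 2h cos θ_c/V₁ ⇒ h = tᵢ·V₁/(2 cos θ_c) = 0.0043·1696/(2·0.8145) = 4.48 m.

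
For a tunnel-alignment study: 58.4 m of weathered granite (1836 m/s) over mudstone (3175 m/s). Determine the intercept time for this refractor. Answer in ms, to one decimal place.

tᵢ = 2h·√(V₂²−V₁²)/(V₁V₂).
√(V₂²−V₁²) = √(3175²−1836²) = 2590.3 m/s.
tᵢ = 2·58.4·2590.3/(1836·3175) = 0.05190 s.

51.9 ms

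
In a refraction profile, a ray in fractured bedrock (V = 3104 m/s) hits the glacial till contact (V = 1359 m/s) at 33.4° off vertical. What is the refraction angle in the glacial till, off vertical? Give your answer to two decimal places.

13.95°

Snell's law: sin θ₂ = (V₂/V₁)·sin θ₁ = (1359/3104)·sin 33.4° = 0.2410.
θ₂ = arcsin 0.2410 = 13.95° from the normal.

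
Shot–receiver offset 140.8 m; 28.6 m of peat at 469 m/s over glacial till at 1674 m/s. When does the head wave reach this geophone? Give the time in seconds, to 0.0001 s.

0.2012 s

θ_c = arcsin(V₁/V₂) = arcsin(469/1674) = 16.27°, cos θ_c = 0.9600.
Intercept time tᵢ = 2h cos θ_c / V₁ = 2·28.6·0.9600/469 = 0.11708 s.
t = x/V₂ + tᵢ = 140.8/1674 + 0.11708 = 0.20119 s.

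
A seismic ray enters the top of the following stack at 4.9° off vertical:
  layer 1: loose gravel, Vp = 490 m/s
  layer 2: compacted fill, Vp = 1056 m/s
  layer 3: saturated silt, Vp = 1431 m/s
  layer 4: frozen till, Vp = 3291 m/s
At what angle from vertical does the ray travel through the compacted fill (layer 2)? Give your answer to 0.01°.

10.61°

Ray parameter p = sin 4.9° / 490 = 1.7432e-04 s/m.
sin θ_2 = p·V_2 = 1.7432e-04 × 1056 = 0.1841.
θ_2 = arcsin 0.1841 = 10.61°.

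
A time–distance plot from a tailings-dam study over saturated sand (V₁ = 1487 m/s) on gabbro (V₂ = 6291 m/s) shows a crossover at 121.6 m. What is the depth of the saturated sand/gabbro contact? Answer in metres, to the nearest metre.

48 m

h = (x_cross/2)·√((V₂−V₁)/(V₂+V₁)).
(V₂−V₁)/(V₂+V₁) = (6291−1487)/(6291+1487) = 0.6176; √ = 0.7859.
h = (121.6/2)·0.7859 = 47.78 m.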